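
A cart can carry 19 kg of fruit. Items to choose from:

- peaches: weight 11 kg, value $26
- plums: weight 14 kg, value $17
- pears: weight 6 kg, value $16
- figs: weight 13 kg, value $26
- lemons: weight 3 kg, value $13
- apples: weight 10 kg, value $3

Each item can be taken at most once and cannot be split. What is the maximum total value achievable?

$42

Check high-value combinations within 19 kg:
- peaches+pears: weight 11+6=17, value 26+16=42
- pears+figs: weight 6+13=19, value 16+26=42
- peaches+lemons: weight 11+3=14, value 26+13=39
- figs+lemons: weight 13+3=16, value 26+13=39
- pears+lemons+apples: weight 6+3+10=19, value 16+13+3=32
Best: $42.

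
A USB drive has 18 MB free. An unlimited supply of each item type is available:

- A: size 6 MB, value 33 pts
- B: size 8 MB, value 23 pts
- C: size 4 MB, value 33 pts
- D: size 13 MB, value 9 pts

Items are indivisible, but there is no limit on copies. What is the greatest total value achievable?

132 pts

Best value-per-unit is C at 33/4; filling with it alone gives 4×33 = 132.
Optimal mix: 1×A + 3×C → size 18, value 132.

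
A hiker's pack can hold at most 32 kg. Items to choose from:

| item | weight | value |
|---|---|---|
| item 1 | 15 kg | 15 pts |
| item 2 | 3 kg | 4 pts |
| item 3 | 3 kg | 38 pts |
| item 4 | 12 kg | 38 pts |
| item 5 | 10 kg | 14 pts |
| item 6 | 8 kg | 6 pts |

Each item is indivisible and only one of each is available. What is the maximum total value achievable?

Check high-value combinations within 32 kg:
- item 2+item 3+item 4+item 5: weight 3+3+12+10=28, value 4+38+38+14=94
- item 1+item 3+item 4: weight 15+3+12=30, value 15+38+38=91
- item 3+item 4+item 5: weight 3+12+10=25, value 38+38+14=90
- item 2+item 3+item 4+item 6: weight 3+3+12+8=26, value 4+38+38+6=86
- item 3+item 4+item 6: weight 3+12+8=23, value 38+38+6=82
Best: 94 pts.

94 pts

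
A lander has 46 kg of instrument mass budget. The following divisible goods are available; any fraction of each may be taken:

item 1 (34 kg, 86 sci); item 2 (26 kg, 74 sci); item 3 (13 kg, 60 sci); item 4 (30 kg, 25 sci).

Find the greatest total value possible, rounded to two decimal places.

151.71

Take in order of value per unit:
- item 3 (60/13 per unit): all 13 → value 60, running total 60.00
- item 2 (74/26 per unit): all 26 → value 74, running total 134.00
- item 1 (86/34 per unit): 7 of 34 → value 7×86/34 = 17.7059, running total 151.71
Total 151.71.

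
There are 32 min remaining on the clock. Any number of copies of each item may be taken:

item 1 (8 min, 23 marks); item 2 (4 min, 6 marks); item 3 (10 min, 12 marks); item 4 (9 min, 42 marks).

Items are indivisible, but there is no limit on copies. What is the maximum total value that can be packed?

Best value-per-unit is item 4 at 42/9; filling with it alone gives 3×42 = 126.
Optimal mix: 1×item 2 + 3×item 4 → time 31, value 132.

132 marks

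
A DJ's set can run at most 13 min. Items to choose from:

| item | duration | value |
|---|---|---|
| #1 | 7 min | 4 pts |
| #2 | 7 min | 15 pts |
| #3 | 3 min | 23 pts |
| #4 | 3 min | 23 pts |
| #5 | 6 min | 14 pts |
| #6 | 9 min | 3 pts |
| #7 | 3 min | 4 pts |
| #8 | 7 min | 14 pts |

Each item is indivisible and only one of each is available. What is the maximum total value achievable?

This is a 0/1 knapsack; check combinations near the capacity.
- #2+#3+#4: duration 7+3+3=13, value 15+23+23=61
- #3+#4+#5: duration 3+3+6=12, value 23+23+14=60
- #3+#4+#8: duration 3+3+7=13, value 23+23+14=60
- #3+#4+#7: duration 3+3+3=9, value 23+23+4=50
Best: 61 pts.

61 pts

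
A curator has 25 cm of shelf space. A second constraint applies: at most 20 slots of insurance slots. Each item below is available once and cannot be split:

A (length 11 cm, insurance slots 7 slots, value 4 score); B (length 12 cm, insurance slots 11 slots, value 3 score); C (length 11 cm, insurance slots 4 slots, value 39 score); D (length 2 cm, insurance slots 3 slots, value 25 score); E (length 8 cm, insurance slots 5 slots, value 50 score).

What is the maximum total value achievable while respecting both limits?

Feasible sets respecting both limits:
- C+D+E: length 21, insurance slots 12, value 114
- C+E: length 19, insurance slots 9, value 89
- A+D+E: length 21, insurance slots 15, value 79
- B+D+E: length 22, insurance slots 19, value 78
Best: 114 score.

114 score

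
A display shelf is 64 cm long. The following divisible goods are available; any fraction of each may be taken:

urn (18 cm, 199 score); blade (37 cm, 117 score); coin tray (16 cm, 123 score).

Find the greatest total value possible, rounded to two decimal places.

416.86

Take in order of value per unit:
- urn (199/18 per unit): all 18 → value 199, running total 199.00
- coin tray (123/16 per unit): all 16 → value 123, running total 322.00
- blade (117/37 per unit): 30 of 37 → value 30×117/37 = 94.8649, running total 416.86
Total 416.86.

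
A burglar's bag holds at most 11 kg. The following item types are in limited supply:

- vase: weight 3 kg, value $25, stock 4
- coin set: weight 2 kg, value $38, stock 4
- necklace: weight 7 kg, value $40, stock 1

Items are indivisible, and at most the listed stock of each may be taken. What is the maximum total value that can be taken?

$177

Top feasible selections:
- 1×vase + 4×coin set: weight 11, value 177
- 4×coin set: weight 8, value 152
- 1×vase + 3×coin set: weight 9, value 139
Best: $177.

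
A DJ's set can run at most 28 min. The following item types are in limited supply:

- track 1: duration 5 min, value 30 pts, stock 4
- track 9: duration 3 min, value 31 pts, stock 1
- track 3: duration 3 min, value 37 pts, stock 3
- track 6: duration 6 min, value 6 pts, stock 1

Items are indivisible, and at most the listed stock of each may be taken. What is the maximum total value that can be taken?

Best selections within duration 28 and stock limits:
- 3×track 1 + 1×track 9 + 3×track 3: duration 27, value 232
- 2×track 1 + 1×track 9 + 3×track 3 + 1×track 6: duration 28, value 208
- 2×track 1 + 1×track 9 + 3×track 3: duration 22, value 202
Best: 232 pts.

232 pts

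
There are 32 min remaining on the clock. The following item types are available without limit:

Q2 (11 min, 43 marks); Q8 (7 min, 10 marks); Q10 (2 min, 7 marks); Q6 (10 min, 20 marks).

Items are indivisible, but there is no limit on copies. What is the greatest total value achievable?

121 marks

Best value-per-unit is Q2 at 43/11; filling with it alone gives 2×43 = 86.
Optimal mix: 2×Q2 + 5×Q10 → time 32, value 121.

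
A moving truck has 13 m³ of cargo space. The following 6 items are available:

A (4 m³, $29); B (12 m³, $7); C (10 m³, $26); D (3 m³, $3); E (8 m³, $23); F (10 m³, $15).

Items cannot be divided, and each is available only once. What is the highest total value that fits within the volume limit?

$52

Check high-value combinations within 13 m³:
- A+E: volume 4+8=12, value 29+23=52
- A+D: volume 4+3=7, value 29+3=32
- A: volume 4, value 29
- C+D: volume 10+3=13, value 26+3=29
- C: volume 10, value 26
Best: $52.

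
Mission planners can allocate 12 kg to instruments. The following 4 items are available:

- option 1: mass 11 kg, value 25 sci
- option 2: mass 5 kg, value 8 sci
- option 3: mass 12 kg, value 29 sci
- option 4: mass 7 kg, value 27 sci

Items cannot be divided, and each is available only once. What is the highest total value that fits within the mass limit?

35 sci

Check high-value combinations within 12 kg:
- option 2+option 4: mass 5+7=12, value 8+27=35
- option 3: mass 12, value 29
- option 4: mass 7, value 27
- option 1: mass 11, value 25
Best: 35 sci.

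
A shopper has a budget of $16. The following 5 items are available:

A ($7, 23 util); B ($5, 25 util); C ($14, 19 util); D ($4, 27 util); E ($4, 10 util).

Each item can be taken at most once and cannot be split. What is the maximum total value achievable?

75 util

Check high-value combinations within $16:
- A+B+D: cost 7+5+4=16, value 23+25+27=75
- B+D+E: cost 5+4+4=13, value 25+27+10=62
- A+D+E: cost 7+4+4=15, value 23+27+10=60
Best: 75 util.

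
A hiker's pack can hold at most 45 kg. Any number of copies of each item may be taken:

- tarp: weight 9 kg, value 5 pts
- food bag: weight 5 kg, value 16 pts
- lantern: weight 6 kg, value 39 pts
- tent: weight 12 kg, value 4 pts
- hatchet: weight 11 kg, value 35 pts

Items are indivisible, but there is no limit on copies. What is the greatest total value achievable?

273 pts

Best value-per-unit is lantern at 39/6, and filling with it alone uses weight 7×6=42. No mix of the others beats 7×39 = 273.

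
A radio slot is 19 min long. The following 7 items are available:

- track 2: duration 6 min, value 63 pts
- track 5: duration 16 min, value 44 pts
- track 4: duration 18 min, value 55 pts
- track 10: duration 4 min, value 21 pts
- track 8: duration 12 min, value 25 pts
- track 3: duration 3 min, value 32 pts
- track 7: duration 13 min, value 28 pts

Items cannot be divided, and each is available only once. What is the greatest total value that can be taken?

This is a 0/1 knapsack; check combinations near the capacity.
- track 2+track 10+track 3: duration 6+4+3=13, value 63+21+32=116
- track 2+track 3: duration 6+3=9, value 63+32=95
- track 2+track 7: duration 6+13=19, value 63+28=91
Best: 116 pts.

116 pts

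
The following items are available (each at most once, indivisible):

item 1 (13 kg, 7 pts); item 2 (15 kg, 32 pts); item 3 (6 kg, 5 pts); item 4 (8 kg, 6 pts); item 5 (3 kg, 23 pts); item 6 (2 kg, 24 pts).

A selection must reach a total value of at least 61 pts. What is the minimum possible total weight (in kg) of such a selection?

20

Subsets with value ≥ 61, sorted by total weight:
- item 2+item 5+item 6: weight 20, value 79
- item 2+item 3+item 6: weight 23, value 61
- item 2+item 4+item 6: weight 25, value 62
- item 2+item 3+item 5+item 6: weight 26, value 84
Minimum weight: 20 kg.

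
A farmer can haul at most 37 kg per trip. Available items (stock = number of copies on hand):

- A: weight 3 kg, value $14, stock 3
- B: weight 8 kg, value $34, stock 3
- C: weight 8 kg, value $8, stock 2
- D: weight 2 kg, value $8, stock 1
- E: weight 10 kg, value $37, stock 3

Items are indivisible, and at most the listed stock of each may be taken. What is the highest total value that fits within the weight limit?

$155

Top feasible selections:
- 3×A + 2×B + 1×D + 1×E: weight 37, value 155
- 1×A + 3×B + 1×E: weight 37, value 153
- 3×A + 3×B + 1×D: weight 35, value 152
Best: $155.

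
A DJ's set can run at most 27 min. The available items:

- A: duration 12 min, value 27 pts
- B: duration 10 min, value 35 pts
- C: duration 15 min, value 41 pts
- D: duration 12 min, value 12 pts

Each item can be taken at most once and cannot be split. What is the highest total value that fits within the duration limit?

Check high-value combinations within 27 min:
- B+C: duration 10+15=25, value 35+41=76
- A+C: duration 12+15=27, value 27+41=68
- A+B: duration 12+10=22, value 27+35=62
- C+D: duration 15+12=27, value 41+12=53
Best: 76 pts.

76 pts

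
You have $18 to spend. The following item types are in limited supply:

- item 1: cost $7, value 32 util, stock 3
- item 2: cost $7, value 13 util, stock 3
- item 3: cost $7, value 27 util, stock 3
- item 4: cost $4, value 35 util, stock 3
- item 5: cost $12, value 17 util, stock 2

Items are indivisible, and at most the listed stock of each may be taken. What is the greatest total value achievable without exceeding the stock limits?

105 util

Best selections within cost 18 and stock limits:
- 3×item 4: cost 12, value 105
- 1×item 1 + 2×item 4: cost 15, value 102
Best: 105 util.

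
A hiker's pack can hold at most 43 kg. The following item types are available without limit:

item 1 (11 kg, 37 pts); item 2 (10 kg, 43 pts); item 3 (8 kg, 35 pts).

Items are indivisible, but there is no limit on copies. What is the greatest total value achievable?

Best value-per-unit is item 3 at 35/8; filling with it alone gives 5×35 = 175.
Optimal mix: 1×item 2 + 4×item 3 → weight 42, value 183.

183 pts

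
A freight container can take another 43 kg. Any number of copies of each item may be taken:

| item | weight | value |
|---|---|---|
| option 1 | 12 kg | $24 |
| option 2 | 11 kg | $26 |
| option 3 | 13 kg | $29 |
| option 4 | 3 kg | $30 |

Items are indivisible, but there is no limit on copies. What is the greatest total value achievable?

$420

Best value-per-unit is option 4 at 30/3, and filling with it alone uses weight 14×3=42. No mix of the others beats 14×30 = 420.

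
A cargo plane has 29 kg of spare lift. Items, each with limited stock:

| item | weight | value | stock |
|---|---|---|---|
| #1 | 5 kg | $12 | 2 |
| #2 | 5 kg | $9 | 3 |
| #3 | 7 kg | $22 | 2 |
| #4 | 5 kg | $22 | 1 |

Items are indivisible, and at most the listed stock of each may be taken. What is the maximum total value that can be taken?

Best selections within weight 29 and stock limits:
- 2×#1 + 2×#3 + 1×#4: weight 29, value 90
- 1×#1 + 1×#2 + 2×#3 + 1×#4: weight 29, value 87
- 2×#2 + 2×#3 + 1×#4: weight 29, value 84
- 1×#1 + 2×#3 + 1×#4: weight 24, value 78
Best: $90.

$90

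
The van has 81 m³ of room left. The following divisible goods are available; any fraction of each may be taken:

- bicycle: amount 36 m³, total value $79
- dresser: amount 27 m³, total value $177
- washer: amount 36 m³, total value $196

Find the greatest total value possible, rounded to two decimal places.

Take in order of value per unit:
- dresser (177/27 per unit): all 27 → value 177, running total 177.00
- washer (196/36 per unit): all 36 → value 196, running total 373.00
- bicycle (79/36 per unit): 18 of 36 → value 18×79/36 = 39.5000, running total 412.50
Total 412.50.

412.50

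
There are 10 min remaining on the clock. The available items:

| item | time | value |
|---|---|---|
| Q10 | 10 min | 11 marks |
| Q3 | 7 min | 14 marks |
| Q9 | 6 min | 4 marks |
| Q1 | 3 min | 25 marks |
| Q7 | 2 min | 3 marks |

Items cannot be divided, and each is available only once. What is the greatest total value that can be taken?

Check high-value combinations within 10 min:
- Q3+Q1: time 7+3=10, value 14+25=39
- Q9+Q1: time 6+3=9, value 4+25=29
- Q1+Q7: time 3+2=5, value 25+3=28
Best: 39 marks.

39 marks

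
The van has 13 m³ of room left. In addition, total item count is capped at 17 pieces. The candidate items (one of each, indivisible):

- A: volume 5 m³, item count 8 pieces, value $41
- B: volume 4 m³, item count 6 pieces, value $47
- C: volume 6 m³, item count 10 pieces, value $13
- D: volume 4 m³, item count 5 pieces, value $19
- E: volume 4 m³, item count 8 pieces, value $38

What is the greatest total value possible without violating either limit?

Feasible sets respecting both limits:
- A+B: volume 9, item count 14, value 88
- B+E: volume 8, item count 14, value 85
- A+E: volume 9, item count 16, value 79
Best: $88.

$88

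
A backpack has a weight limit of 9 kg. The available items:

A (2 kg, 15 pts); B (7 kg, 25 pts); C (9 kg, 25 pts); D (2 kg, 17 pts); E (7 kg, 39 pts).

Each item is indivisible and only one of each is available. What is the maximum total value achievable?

Check high-value combinations within 9 kg:
- D+E: weight 2+7=9, value 17+39=56
- A+E: weight 2+7=9, value 15+39=54
- B+D: weight 7+2=9, value 25+17=42
- A+B: weight 2+7=9, value 15+25=40
- E: weight 7, value 39
Best: 56 pts.

56 pts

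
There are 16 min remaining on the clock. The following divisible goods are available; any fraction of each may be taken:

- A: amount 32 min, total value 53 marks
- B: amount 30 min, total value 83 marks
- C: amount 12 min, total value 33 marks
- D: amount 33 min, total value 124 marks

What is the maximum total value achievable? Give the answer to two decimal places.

Take in order of value per unit:
- D (124/33 per unit): 16 of 33 → value 16×124/33 = 60.1212, running total 60.12
Total 60.12.

60.12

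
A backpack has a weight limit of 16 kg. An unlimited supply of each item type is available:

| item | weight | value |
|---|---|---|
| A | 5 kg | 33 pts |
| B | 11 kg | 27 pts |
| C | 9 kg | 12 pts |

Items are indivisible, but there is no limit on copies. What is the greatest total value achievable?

Best value-per-unit is A at 33/5, and filling with it alone uses weight 3×5=15. No mix of the others beats 3×33 = 99.

99 pts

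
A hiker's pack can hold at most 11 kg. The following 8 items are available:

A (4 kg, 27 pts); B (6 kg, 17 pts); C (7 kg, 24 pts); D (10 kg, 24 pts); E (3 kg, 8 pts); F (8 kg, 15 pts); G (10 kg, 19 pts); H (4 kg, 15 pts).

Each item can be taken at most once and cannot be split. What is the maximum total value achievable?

Check high-value combinations within 11 kg:
- A+C: weight 4+7=11, value 27+24=51
- A+E+H: weight 4+3+4=11, value 27+8+15=50
- A+B: weight 4+6=10, value 27+17=44
- A+H: weight 4+4=8, value 27+15=42
- C+H: weight 7+4=11, value 24+15=39
Best: 51 pts.

51 pts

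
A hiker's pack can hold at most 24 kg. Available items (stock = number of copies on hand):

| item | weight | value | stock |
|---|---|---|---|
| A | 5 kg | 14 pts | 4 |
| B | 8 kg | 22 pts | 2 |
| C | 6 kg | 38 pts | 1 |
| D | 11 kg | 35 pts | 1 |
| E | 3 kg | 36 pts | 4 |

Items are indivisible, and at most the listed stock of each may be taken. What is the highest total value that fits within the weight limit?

196 pts

Best selections within weight 24 and stock limits:
- 1×A + 1×C + 4×E: weight 23, value 196
- 1×C + 4×E: weight 18, value 182
- 1×D + 4×E: weight 23, value 179
Best: 196 pts.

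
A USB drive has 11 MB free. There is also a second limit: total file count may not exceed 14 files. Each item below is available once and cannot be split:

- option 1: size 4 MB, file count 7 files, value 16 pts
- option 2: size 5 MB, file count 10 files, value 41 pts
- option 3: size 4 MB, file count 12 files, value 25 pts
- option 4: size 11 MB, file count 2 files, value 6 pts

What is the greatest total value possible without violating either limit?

41 pts

Feasible sets respecting both limits:
- option 2: size 5, file count 10, value 41
- option 3: size 4, file count 12, value 25
- option 1: size 4, file count 7, value 16
- option 4: size 11, file count 2, value 6
Best: 41 pts.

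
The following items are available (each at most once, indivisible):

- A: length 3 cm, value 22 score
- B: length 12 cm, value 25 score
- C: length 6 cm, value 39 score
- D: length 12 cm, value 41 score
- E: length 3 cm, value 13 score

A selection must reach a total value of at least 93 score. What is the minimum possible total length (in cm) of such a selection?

Subsets with value ≥ 93, sorted by total length:
- A+C+D: length 21, value 102
- C+D+E: length 21, value 93
- A+C+D+E: length 24, value 115
- A+B+C+E: length 24, value 99
Minimum length: 21 cm.

21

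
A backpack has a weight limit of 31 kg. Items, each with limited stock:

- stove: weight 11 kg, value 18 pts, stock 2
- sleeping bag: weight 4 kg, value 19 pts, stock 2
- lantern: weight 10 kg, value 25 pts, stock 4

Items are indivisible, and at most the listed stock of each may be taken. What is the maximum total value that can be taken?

Best selections within weight 31 and stock limits:
- 2×sleeping bag + 2×lantern: weight 28, value 88
- 1×stove + 2×sleeping bag + 1×lantern: weight 29, value 81
Best: 88 pts.

88 pts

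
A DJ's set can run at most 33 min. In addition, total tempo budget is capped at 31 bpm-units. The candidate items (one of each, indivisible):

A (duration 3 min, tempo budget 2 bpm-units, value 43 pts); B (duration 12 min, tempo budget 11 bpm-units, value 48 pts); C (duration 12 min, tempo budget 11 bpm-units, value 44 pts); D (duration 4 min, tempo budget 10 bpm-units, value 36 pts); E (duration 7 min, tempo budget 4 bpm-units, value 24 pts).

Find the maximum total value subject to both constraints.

151 pts

Feasible sets respecting both limits:
- A+B+D+E: duration 26, tempo budget 27, value 151
- A+C+D+E: duration 26, tempo budget 27, value 147
- A+B+C: duration 27, tempo budget 24, value 135
- A+B+D: duration 19, tempo budget 23, value 127
Best: 151 pts.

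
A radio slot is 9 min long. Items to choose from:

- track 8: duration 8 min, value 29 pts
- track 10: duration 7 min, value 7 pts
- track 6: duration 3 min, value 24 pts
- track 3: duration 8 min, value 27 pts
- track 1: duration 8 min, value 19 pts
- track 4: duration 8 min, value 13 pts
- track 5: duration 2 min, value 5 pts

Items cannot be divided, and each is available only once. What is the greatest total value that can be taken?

29 pts

This is a 0/1 knapsack; check combinations near the capacity.
- track 6+track 5: duration 3+2=5, value 24+5=29
- track 8: duration 8, value 29
- track 3: duration 8, value 27
- track 6: duration 3, value 24
- track 1: duration 8, value 19
Best: 29 pts.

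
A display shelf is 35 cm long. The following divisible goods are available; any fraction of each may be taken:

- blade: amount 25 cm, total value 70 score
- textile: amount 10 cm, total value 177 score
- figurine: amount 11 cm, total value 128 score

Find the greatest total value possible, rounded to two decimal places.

344.20

Take in order of value per unit:
- textile (177/10 per unit): all 10 → value 177, running total 177.00
- figurine (128/11 per unit): all 11 → value 128, running total 305.00
- blade (70/25 per unit): 14 of 25 → value 14×70/25 = 39.2000, running total 344.20
Total 344.20.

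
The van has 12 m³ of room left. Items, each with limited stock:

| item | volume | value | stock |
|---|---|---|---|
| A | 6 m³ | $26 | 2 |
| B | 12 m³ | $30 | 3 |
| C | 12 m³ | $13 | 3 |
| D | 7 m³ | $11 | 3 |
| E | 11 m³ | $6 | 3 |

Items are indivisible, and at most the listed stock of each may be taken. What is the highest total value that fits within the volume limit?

Top feasible selections:
- 2×A: volume 12, value 52
- 1×B: volume 12, value 30
- 1×A: volume 6, value 26
- 1×C: volume 12, value 13
Best: $52.

$52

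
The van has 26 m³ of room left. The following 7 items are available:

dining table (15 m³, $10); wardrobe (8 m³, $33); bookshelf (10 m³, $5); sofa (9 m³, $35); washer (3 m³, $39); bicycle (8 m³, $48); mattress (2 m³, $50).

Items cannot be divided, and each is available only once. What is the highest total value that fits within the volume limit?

$172

Check high-value combinations within 26 m³:
- sofa+washer+bicycle+mattress: volume 9+3+8+2=22, value 35+39+48+50=172
- wardrobe+washer+bicycle+mattress: volume 8+3+8+2=21, value 33+39+48+50=170
- wardrobe+sofa+washer+mattress: volume 8+9+3+2=22, value 33+35+39+50=157
- bookshelf+washer+bicycle+mattress: volume 10+3+8+2=23, value 5+39+48+50=142
- washer+bicycle+mattress: volume 3+8+2=13, value 39+48+50=137
Best: $172.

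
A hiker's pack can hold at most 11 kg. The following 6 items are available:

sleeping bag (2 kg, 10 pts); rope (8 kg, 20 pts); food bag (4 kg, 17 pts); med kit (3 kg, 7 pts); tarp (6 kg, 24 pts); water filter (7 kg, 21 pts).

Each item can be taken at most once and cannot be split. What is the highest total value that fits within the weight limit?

41 pts

Check high-value combinations within 11 kg:
- food bag+tarp: weight 4+6=10, value 17+24=41
- sleeping bag+med kit+tarp: weight 2+3+6=11, value 10+7+24=41
- food bag+water filter: weight 4+7=11, value 17+21=38
Best: 41 pts.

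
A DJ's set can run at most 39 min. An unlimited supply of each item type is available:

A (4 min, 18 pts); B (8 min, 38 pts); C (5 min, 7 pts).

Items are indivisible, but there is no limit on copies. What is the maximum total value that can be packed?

170 pts

Best value-per-unit is B at 38/8; filling with it alone gives 4×38 = 152.
Optimal mix: 1×A + 4×B → duration 36, value 170.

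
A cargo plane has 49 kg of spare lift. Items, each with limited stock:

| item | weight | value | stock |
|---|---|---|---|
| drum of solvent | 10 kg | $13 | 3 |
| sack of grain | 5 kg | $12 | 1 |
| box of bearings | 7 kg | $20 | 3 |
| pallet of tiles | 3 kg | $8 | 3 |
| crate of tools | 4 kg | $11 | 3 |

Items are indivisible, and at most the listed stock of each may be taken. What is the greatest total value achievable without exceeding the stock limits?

$129

Best selections within weight 49 and stock limits:
- 1×sack of grain + 3×box of bearings + 3×pallet of tiles + 3×crate of tools: weight 47, value 129
- 1×drum of solvent + 3×box of bearings + 2×pallet of tiles + 3×crate of tools: weight 49, value 122
Best: $129.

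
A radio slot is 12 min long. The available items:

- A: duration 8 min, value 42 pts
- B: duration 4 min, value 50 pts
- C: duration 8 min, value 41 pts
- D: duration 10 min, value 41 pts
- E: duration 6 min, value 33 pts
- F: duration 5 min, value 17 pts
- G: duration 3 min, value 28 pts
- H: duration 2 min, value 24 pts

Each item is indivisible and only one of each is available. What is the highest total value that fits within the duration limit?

107 pts

Check high-value combinations within 12 min:
- B+E+H: duration 4+6+2=12, value 50+33+24=107
- B+G+H: duration 4+3+2=9, value 50+28+24=102
- B+F+G: duration 4+5+3=12, value 50+17+28=95
- A+B: duration 8+4=12, value 42+50=92
Best: 107 pts.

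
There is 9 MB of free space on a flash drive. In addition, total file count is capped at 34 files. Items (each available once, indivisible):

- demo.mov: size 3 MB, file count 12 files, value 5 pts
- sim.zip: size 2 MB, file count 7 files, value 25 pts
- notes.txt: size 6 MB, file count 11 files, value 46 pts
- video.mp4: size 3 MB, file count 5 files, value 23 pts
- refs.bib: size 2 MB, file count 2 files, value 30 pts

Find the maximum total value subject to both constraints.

78 pts

Feasible sets respecting both limits:
- sim.zip+video.mp4+refs.bib: size 7, file count 14, value 78
- notes.txt+refs.bib: size 8, file count 13, value 76
- sim.zip+notes.txt: size 8, file count 18, value 71
- notes.txt+video.mp4: size 9, file count 16, value 69
Best: 78 pts.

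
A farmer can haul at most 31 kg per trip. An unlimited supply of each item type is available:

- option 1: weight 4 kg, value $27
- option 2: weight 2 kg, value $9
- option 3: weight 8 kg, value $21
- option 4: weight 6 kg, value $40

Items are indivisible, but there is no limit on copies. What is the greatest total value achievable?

$202

Best value-per-unit is option 1 at 27/4; filling with it alone gives 7×27 = 189.
Optimal mix: 6×option 1 + 1×option 4 → weight 30, value 202.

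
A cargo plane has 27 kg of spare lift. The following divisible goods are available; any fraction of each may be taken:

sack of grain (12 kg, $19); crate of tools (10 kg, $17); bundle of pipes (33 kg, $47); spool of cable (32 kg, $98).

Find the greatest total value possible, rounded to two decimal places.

82.69

Take in order of value per unit:
- spool of cable (98/32 per unit): 27 of 32 → value 27×98/32 = 82.6875, running total 82.69
Total 82.69.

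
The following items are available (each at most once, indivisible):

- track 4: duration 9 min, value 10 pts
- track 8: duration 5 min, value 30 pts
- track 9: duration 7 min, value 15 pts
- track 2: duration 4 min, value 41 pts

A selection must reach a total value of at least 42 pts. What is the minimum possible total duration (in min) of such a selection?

9

Subsets with value ≥ 42, sorted by total duration:
- track 8+track 2: duration 9, value 71
- track 9+track 2: duration 11, value 56
- track 8+track 9: duration 12, value 45
- track 4+track 2: duration 13, value 51
Minimum duration: 9 min.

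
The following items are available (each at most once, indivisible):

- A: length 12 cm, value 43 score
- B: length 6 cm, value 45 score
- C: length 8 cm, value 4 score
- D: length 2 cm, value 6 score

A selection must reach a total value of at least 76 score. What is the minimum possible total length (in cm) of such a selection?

Subsets with value ≥ 76, sorted by total length:
- A+B: length 18, value 88
- A+B+D: length 20, value 94
- A+B+C: length 26, value 92
Minimum length: 18 cm.

18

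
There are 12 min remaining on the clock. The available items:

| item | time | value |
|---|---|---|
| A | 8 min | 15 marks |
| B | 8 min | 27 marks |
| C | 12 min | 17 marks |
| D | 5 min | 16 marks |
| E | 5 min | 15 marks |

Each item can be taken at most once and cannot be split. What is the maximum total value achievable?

31 marks

Check high-value combinations within 12 min:
- D+E: time 5+5=10, value 16+15=31
- B: time 8, value 27
- C: time 12, value 17
Best: 31 marks.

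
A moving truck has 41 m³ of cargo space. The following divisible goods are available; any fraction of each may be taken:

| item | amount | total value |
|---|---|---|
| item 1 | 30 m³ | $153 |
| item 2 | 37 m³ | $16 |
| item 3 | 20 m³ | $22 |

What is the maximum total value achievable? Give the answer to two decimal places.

Take in order of value per unit:
- item 1 (153/30 per unit): all 30 → value 153, running total 153.00
- item 3 (22/20 per unit): 11 of 20 → value 11×22/20 = 12.1000, running total 165.10
Total 165.10.

165.10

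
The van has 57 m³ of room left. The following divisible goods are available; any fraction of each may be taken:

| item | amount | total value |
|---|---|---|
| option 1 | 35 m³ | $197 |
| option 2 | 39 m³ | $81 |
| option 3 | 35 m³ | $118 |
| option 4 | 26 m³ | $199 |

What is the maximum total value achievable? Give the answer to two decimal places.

Take in order of value per unit:
- option 4 (199/26 per unit): all 26 → value 199, running total 199.00
- option 1 (197/35 per unit): 31 of 35 → value 31×197/35 = 174.4857, running total 373.49
Total 373.49.

373.49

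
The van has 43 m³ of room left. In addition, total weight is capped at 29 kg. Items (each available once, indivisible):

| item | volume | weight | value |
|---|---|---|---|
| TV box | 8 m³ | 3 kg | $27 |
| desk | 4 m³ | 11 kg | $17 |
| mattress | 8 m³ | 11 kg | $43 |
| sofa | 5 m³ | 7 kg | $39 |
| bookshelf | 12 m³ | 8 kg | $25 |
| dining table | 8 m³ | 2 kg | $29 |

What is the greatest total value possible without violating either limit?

Feasible sets respecting both limits:
- TV box+mattress+sofa+dining table: volume 29, weight 23, value 138
- mattress+sofa+bookshelf+dining table: volume 33, weight 28, value 136
- TV box+mattress+sofa+bookshelf: volume 33, weight 29, value 134
- TV box+mattress+bookshelf+dining table: volume 36, weight 24, value 124
Best: $138.

$138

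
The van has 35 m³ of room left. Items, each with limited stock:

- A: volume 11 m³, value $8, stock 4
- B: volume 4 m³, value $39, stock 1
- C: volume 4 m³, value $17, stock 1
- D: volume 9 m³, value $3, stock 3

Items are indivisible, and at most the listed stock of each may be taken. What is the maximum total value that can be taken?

Best selections within volume 35 and stock limits:
- 2×A + 1×B + 1×C: volume 30, value 72
- 1×A + 1×B + 1×C + 1×D: volume 28, value 67
- 1×B + 1×C + 3×D: volume 35, value 65
Best: $72.

$72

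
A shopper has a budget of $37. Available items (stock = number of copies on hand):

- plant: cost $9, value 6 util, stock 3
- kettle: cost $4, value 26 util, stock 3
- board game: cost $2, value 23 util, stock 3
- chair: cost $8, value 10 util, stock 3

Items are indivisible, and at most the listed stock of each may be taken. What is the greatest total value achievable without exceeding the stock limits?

167 util

Top feasible selections:
- 3×kettle + 3×board game + 2×chair: cost 34, value 167
- 1×plant + 3×kettle + 3×board game + 1×chair: cost 35, value 163
Best: 167 util.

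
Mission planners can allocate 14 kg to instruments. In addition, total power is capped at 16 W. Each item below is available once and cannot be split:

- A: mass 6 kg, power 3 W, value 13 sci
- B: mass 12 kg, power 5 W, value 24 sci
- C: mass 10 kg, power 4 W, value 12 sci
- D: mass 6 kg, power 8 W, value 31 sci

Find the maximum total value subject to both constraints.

44 sci

Feasible sets respecting both limits:
- A+D: mass 12, power 11, value 44
- D: mass 6, power 8, value 31
- B: mass 12, power 5, value 24
- A: mass 6, power 3, value 13
Best: 44 sci.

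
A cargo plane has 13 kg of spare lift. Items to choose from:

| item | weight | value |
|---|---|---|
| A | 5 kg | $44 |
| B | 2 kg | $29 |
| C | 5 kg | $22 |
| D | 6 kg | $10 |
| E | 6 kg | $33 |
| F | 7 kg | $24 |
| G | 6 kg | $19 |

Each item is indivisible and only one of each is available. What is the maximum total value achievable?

Check high-value combinations within 13 kg:
- A+B+E: weight 5+2+6=13, value 44+29+33=106
- A+B+C: weight 5+2+5=12, value 44+29+22=95
- A+B+G: weight 5+2+6=13, value 44+29+19=92
Best: $106.

$106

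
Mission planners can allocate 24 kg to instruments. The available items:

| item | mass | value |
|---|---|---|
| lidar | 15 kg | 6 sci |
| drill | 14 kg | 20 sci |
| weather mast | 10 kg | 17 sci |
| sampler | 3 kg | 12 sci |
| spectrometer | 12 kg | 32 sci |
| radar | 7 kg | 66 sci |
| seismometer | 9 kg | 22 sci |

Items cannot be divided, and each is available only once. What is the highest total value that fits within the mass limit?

This is a 0/1 knapsack; check combinations near the capacity.
- sampler+spectrometer+radar: mass 3+12+7=22, value 12+32+66=110
- sampler+radar+seismometer: mass 3+7+9=19, value 12+66+22=100
- spectrometer+radar: mass 12+7=19, value 32+66=98
Best: 110 sci.

110 sci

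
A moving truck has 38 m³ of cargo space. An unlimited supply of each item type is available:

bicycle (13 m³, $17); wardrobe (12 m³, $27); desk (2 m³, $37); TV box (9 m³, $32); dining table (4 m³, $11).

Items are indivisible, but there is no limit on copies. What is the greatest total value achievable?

Best value-per-unit is desk at 37/2, and filling with it alone uses volume 19×2=38. No mix of the others beats 19×37 = 703.

$703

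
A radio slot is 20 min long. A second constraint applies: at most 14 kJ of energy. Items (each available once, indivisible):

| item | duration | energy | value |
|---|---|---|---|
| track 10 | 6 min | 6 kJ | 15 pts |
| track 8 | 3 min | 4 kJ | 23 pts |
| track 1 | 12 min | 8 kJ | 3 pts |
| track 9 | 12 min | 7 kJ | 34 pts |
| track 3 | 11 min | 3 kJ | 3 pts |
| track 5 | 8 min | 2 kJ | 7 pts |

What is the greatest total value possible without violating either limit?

57 pts

Feasible sets respecting both limits:
- track 8+track 9: duration 15, energy 11, value 57
- track 10+track 9: duration 18, energy 13, value 49
- track 10+track 8+track 5: duration 17, energy 12, value 45
Best: 57 pts.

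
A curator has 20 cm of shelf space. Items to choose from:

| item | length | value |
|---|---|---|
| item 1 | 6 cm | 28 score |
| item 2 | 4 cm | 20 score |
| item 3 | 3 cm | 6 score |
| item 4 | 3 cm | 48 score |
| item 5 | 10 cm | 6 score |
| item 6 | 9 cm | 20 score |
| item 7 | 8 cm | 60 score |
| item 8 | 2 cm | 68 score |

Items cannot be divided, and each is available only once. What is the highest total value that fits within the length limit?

Check high-value combinations within 20 cm:
- item 1+item 4+item 7+item 8: length 6+3+8+2=19, value 28+48+60+68=204
- item 2+item 3+item 4+item 7+item 8: length 4+3+3+8+2=20, value 20+6+48+60+68=202
- item 2+item 4+item 7+item 8: length 4+3+8+2=17, value 20+48+60+68=196
- item 3+item 4+item 7+item 8: length 3+3+8+2=16, value 6+48+60+68=182
- item 4+item 7+item 8: length 3+8+2=13, value 48+60+68=176
Best: 204 score.

204 score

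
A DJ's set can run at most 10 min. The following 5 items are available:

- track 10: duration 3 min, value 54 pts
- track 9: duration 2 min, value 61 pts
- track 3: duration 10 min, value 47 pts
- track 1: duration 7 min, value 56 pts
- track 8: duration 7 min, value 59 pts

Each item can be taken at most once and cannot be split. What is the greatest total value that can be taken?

120 pts

Check high-value combinations within 10 min:
- track 9+track 8: duration 2+7=9, value 61+59=120
- track 9+track 1: duration 2+7=9, value 61+56=117
- track 10+track 9: duration 3+2=5, value 54+61=115
- track 10+track 8: duration 3+7=10, value 54+59=113
Best: 120 pts.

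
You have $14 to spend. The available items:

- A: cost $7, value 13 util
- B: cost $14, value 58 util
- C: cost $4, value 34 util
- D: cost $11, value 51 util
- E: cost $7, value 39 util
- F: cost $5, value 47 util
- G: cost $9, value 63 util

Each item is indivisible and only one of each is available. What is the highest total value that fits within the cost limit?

This is a 0/1 knapsack; check combinations near the capacity.
- F+G: cost 5+9=14, value 47+63=110
- C+G: cost 4+9=13, value 34+63=97
- E+F: cost 7+5=12, value 39+47=86
- C+F: cost 4+5=9, value 34+47=81
Best: 110 util.

110 util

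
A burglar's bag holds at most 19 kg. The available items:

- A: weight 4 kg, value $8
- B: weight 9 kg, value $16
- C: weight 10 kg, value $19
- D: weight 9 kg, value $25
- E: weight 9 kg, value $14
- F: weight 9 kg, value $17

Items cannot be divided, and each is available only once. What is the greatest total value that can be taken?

Check high-value combinations within 19 kg:
- C+D: weight 10+9=19, value 19+25=44
- D+F: weight 9+9=18, value 25+17=42
- B+D: weight 9+9=18, value 16+25=41
- D+E: weight 9+9=18, value 25+14=39
Best: $44.

$44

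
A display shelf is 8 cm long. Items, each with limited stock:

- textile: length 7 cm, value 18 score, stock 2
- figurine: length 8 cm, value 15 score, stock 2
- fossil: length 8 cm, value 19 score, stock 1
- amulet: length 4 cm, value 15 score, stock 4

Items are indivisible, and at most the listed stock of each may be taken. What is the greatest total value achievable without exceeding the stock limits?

30 score

Top feasible selections:
- 2×amulet: length 8, value 30
- 1×fossil: length 8, value 19
- 1×textile: length 7, value 18
Best: 30 score.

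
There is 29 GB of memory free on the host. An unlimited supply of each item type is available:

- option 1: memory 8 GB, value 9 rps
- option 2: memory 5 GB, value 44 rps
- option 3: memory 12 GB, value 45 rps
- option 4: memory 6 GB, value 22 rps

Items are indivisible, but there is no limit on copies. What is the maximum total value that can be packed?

220 rps

Best value-per-unit is option 2 at 44/5, and filling with it alone uses memory 5×5=25. No mix of the others beats 5×44 = 220.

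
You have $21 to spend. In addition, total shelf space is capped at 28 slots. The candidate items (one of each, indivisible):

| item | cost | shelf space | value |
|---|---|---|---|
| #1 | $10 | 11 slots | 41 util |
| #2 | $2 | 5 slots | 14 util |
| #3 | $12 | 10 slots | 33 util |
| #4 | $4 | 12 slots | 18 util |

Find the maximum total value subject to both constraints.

73 util

Feasible sets respecting both limits:
- #1+#2+#4: cost 16, shelf space 28, value 73
- #2+#3+#4: cost 18, shelf space 27, value 65
- #1+#4: cost 14, shelf space 23, value 59
- #1+#2: cost 12, shelf space 16, value 55
Best: 73 util.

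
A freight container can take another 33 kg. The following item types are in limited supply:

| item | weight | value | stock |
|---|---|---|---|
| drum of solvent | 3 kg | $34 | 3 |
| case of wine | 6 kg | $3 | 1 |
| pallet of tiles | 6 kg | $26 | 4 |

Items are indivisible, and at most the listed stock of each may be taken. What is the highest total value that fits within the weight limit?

Top feasible selections:
- 3×drum of solvent + 4×pallet of tiles: weight 33, value 206
- 3×drum of solvent + 1×case of wine + 3×pallet of tiles: weight 33, value 183
- 3×drum of solvent + 3×pallet of tiles: weight 27, value 180
- 2×drum of solvent + 4×pallet of tiles: weight 30, value 172
Best: $206.

$206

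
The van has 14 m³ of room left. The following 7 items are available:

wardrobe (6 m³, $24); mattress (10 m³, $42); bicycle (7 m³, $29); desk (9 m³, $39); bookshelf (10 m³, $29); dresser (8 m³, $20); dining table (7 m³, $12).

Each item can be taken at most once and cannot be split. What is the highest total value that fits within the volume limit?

This is a 0/1 knapsack; check combinations near the capacity.
- wardrobe+bicycle: volume 6+7=13, value 24+29=53
- wardrobe+dresser: volume 6+8=14, value 24+20=44
- mattress: volume 10, value 42
- bicycle+dining table: volume 7+7=14, value 29+12=41
- desk: volume 9, value 39
Best: $53.

$53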